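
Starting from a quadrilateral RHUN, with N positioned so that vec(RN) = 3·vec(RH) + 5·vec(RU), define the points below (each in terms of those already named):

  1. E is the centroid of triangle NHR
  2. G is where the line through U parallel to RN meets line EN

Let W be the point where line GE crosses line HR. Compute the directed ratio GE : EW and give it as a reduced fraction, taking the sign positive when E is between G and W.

GE:EW = 28/5

Assign R = (0, 0), H = (1, 0), U = (0, 1), N = (3, 5) — the answer is frame-independent, so this choice is without loss of generality.
1. E is the centroid of triangle NHR ⇒ E = (4/3, 5/3)
2. G is where the line through U parallel to RN meets line EN ⇒ G = (6, 11)
line GE meets HR at W = (1/2, 0)
E = G + t·(W−G) with t = 28/33, so GE:EW = 28/33:5/33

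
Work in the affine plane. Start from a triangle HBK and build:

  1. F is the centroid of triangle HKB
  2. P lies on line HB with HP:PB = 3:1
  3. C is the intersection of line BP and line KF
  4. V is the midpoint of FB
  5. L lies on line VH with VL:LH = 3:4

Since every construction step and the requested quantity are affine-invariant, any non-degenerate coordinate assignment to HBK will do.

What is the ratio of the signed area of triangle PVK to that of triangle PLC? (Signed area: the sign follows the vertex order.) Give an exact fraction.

Set H = (0, 0), B = (1, 0), K = (0, 1); any affine frame gives the same invariant.
1. F is the centroid of triangle HKB ⇒ F = (1/3, 1/3)
2. P lies on line HB with HP:PB = 3:1 ⇒ P = (3/4, 0)
3. C is the intersection of line BP and line KF ⇒ C = (1/2, 0)
4. V is the midpoint of FB ⇒ V = (2/3, 1/6)
5. L lies on line VH with VL:LH = 3:4 ⇒ L = (8/21, 2/21)
2·[PVK] = 1/24, 2·[PLC] = 1/42
[PVK]:[PLC] = 1/24:1/42 = 7/4

[PVK]:[PLC] = 7/4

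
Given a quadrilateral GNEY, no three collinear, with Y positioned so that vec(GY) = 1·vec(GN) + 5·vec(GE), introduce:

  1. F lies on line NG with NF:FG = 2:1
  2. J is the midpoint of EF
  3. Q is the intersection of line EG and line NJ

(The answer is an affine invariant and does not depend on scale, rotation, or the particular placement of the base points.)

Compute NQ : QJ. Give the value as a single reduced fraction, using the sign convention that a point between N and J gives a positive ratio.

Assign G = (0, 0), N = (1, 0), E = (0, 1), Y = (1, 5) — the answer is frame-independent, so this choice is without loss of generality.
1. F lies on line NG with NF:FG = 2:1 ⇒ F = (1/3, 0)
2. J is the midpoint of EF ⇒ J = (1/6, 1/2)
3. Q is the intersection of line EG and line NJ ⇒ Q = (0, 3/5)
Q = N + t·(J−N) with t = 6/5, so NQ:QJ = t:(1−t) = 6/5:-1/5

NQ:QJ = -6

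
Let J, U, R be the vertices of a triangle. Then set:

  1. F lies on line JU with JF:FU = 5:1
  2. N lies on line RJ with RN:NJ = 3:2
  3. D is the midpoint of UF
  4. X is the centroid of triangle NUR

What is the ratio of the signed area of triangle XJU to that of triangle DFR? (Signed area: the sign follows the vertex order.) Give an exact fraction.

Work in coordinates with J = (0, 0), U = (1, 0), R = (0, 1).
1. F lies on line JU with JF:FU = 5:1 ⇒ F = (5/6, 0)
2. N lies on line RJ with RN:NJ = 3:2 ⇒ N = (0, 2/5)
3. D is the midpoint of UF ⇒ D = (11/12, 0)
4. X is the centroid of triangle NUR ⇒ X = (1/3, 7/15)
2·[XJU] = 7/15, 2·[DFR] = -1/12
[XJU]:[DFR] = 7/15:-1/12 = -28/5

[XJU]:[DFR] = -28/5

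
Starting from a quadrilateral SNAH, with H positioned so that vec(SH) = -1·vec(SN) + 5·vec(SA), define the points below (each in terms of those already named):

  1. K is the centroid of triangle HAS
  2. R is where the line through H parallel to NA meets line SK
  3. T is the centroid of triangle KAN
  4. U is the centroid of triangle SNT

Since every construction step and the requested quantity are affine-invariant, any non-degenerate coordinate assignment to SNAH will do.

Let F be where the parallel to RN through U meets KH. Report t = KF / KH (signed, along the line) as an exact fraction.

Assign S = (0, 0), N = (1, 0), A = (0, 1), H = (-1, 5) — the answer is frame-independent, so this choice is without loss of generality.
1. K is the centroid of triangle HAS ⇒ K = (-1/3, 2)
2. R is where the line through H parallel to NA meets line SK ⇒ R = (-4/5, 24/5)
3. T is the centroid of triangle KAN ⇒ T = (2/9, 1)
4. U is the centroid of triangle SNT ⇒ U = (11/27, 1/3)
through U parallel to RN: direction (9/5, -24/5); meets KH at F = (-149/297, 91/33)
F = K + t·(H−K) with t = 25/99

t = 25/99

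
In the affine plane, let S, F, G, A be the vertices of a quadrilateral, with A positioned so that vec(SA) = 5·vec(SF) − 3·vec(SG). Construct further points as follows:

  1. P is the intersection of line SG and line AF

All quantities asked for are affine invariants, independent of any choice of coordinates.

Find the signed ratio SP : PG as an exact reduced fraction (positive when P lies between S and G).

SP:PG = 3

Set S = (0, 0), F = (1, 0), G = (0, 1), A = (5, -3); any affine frame gives the same invariant.
1. P is the intersection of line SG and line AF ⇒ P = (0, 3/4)
P = S + t·(G−S) with t = 3/4, so SP:PG = t:(1−t) = 3/4:1/4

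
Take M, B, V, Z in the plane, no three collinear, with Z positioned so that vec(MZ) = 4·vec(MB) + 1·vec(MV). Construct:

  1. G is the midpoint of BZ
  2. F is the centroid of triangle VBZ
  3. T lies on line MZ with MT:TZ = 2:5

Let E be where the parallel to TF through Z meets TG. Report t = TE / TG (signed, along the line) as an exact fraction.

Assign M = (0, 0), B = (1, 0), V = (0, 1), Z = (4, 1) — the answer is frame-independent, so this choice is without loss of generality.
1. G is the midpoint of BZ ⇒ G = (5/2, 1/2)
2. F is the centroid of triangle VBZ ⇒ F = (5/3, 2/3)
3. T lies on line MZ with MT:TZ = 2:5 ⇒ T = (8/7, 2/7)
through Z parallel to TF: direction (11/21, 8/21); meets TG at E = (421/119, 79/119)
E = T + t·(G−T) with t = 30/17

t = 30/17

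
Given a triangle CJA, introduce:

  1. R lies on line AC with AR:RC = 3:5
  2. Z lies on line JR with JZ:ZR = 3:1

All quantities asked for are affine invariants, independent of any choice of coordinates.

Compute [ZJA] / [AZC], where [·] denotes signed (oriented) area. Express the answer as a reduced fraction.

Work in coordinates with C = (0, 0), J = (1, 0), A = (0, 1).
1. R lies on line AC with AR:RC = 3:5 ⇒ R = (0, 5/8)
2. Z lies on line JR with JZ:ZR = 3:1 ⇒ Z = (1/4, 15/32)
2·[ZJA] = 9/32, 2·[AZC] = -1/4
[ZJA]:[AZC] = 9/32:-1/4 = -9/8

[ZJA]:[AZC] = -9/8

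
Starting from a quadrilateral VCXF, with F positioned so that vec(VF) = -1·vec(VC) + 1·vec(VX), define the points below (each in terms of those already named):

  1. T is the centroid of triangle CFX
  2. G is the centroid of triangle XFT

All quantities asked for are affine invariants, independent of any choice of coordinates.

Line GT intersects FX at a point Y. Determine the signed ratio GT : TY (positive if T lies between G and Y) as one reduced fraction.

Work in coordinates with V = (0, 0), C = (1, 0), X = (0, 1), F = (-1, 1).
1. T is the centroid of triangle CFX ⇒ T = (0, 2/3)
2. G is the centroid of triangle XFT ⇒ G = (-1/3, 8/9)
line GT meets FX at Y = (-1/2, 1)
T = G + t·(Y−G) with t = -2, so GT:TY = -2:3

GT:TY = -2/3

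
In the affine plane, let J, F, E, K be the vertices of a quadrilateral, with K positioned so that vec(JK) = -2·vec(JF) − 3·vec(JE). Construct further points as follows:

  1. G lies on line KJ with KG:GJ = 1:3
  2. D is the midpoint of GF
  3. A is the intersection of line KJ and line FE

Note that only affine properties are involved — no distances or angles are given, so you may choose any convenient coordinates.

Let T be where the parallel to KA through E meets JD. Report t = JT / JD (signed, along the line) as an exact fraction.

t = -4/3

Assign J = (0, 0), F = (1, 0), E = (0, 1), K = (-2, -3) — the answer is frame-independent, so this choice is without loss of generality.
1. G lies on line KJ with KG:GJ = 1:3 ⇒ G = (-3/2, -9/4)
2. D is the midpoint of GF ⇒ D = (-1/4, -9/8)
3. A is the intersection of line KJ and line FE ⇒ A = (2/5, 3/5)
through E parallel to KA: direction (12/5, 18/5); meets JD at T = (1/3, 3/2)
T = J + t·(D−J) with t = -4/3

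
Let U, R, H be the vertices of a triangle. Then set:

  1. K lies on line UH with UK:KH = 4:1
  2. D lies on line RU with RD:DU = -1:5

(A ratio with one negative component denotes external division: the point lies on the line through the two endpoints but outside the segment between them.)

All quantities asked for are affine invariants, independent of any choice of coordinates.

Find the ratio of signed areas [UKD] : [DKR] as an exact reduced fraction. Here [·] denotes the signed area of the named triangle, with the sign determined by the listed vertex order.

[UKD]:[DKR] = -5

Work in coordinates with U = (0, 0), R = (1, 0), H = (0, 1).
1. K lies on line UH with UK:KH = 4:1 ⇒ K = (0, 4/5)
2. D lies on line RU with RD:DU = -1:5 ⇒ D = (5/4, 0)
2·[UKD] = -1, 2·[DKR] = 1/5
[UKD]:[DKR] = -1:1/5 = -5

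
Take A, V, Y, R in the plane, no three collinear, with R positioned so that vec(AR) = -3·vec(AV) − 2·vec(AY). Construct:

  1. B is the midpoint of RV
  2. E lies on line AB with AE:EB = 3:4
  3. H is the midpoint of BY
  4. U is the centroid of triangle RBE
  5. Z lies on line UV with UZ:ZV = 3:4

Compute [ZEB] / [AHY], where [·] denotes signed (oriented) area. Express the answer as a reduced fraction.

Work in coordinates with A = (0, 0), V = (1, 0), Y = (0, 1), R = (-3, -2).
1. B is the midpoint of RV ⇒ B = (-1, -1)
2. E lies on line AB with AE:EB = 3:4 ⇒ E = (-3/7, -3/7)
3. H is the midpoint of BY ⇒ H = (-1/2, 0)
4. U is the centroid of triangle RBE ⇒ U = (-31/21, -8/7)
5. Z lies on line UV with UZ:ZV = 3:4 ⇒ Z = (-61/147, -32/49)
2·[ZEB] = 20/147, 2·[AHY] = -1/2
[ZEB]:[AHY] = 20/147:-1/2 = -40/147

[ZEB]:[AHY] = -40/147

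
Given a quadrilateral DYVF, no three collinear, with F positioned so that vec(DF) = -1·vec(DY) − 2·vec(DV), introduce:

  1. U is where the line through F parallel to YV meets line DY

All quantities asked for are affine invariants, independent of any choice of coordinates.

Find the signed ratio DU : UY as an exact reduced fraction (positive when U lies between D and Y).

Assign D = (0, 0), Y = (1, 0), V = (0, 1), F = (-1, -2) — the answer is frame-independent, so this choice is without loss of generality.
1. U is where the line through F parallel to YV meets line DY ⇒ U = (-3, 0)
U = D + t·(Y−D) with t = -3, so DU:UY = t:(1−t) = -3:4

DU:UY = -3/4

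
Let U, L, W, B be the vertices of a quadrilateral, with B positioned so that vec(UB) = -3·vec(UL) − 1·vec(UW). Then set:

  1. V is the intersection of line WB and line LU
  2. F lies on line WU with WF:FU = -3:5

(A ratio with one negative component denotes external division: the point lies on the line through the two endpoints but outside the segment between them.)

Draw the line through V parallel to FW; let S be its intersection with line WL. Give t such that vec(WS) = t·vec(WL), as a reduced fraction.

Assign U = (0, 0), L = (1, 0), W = (0, 1), B = (-3, -1) — the answer is frame-independent, so this choice is without loss of generality.
1. V is the intersection of line WB and line LU ⇒ V = (-3/2, 0)
2. F lies on line WU with WF:FU = -3:5 ⇒ F = (0, 5/2)
through V parallel to FW: direction (0, -3/2); meets WL at S = (-3/2, 5/2)
S = W + t·(L−W) with t = -3/2

t = -3/2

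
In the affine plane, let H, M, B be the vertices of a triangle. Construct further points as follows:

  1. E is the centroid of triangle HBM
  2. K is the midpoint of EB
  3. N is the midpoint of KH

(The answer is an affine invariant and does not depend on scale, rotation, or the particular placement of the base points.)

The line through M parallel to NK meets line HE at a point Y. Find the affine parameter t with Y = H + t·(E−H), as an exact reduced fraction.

Assign H = (0, 0), M = (1, 0), B = (0, 1) — the answer is frame-independent, so this choice is without loss of generality.
1. E is the centroid of triangle HBM ⇒ E = (1/3, 1/3)
2. K is the midpoint of EB ⇒ K = (1/6, 2/3)
3. N is the midpoint of KH ⇒ N = (1/12, 1/3)
through M parallel to NK: direction (1/12, 1/3); meets HE at Y = (4/3, 4/3)
Y = H + t·(E−H) with t = 4

t = 4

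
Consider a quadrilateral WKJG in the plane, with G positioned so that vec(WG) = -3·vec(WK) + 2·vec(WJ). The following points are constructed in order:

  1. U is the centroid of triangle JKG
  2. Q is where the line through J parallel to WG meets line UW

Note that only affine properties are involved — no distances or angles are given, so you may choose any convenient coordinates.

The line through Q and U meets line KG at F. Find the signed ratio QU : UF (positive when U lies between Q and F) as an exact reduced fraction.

QU:UF = 16/5

Assign W = (0, 0), K = (1, 0), J = (0, 1), G = (-3, 2) — the answer is frame-independent, so this choice is without loss of generality.
1. U is the centroid of triangle JKG ⇒ U = (-2/3, 1)
2. Q is where the line through J parallel to WG meets line UW ⇒ Q = (-6/5, 9/5)
line QU meets KG at F = (-1/2, 3/4)
U = Q + t·(F−Q) with t = 16/21, so QU:UF = 16/21:5/21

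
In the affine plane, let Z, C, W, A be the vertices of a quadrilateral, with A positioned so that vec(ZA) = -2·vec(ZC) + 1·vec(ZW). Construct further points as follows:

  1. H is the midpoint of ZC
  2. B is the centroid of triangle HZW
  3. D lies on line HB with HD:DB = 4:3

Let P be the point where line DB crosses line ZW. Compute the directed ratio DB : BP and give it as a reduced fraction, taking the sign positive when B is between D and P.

Choose coordinates Z = (0, 0), C = (1, 0), W = (0, 1), A = (-2, 1).
1. H is the midpoint of ZC ⇒ H = (1/2, 0)
2. B is the centroid of triangle HZW ⇒ B = (1/6, 1/3)
3. D lies on line HB with HD:DB = 4:3 ⇒ D = (13/42, 4/21)
line DB meets ZW at P = (0, 1/2)
B = D + t·(P−D) with t = 6/13, so DB:BP = 6/13:7/13

DB:BP = 6/7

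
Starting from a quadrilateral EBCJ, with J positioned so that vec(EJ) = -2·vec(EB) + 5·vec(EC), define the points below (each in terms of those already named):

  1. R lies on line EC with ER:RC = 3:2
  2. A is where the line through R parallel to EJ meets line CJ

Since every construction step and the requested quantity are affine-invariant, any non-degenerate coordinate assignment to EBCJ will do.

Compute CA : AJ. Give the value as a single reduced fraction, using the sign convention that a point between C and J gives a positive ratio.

CA:AJ = 2/3

Assign E = (0, 0), B = (1, 0), C = (0, 1), J = (-2, 5) — the answer is frame-independent, so this choice is without loss of generality.
1. R lies on line EC with ER:RC = 3:2 ⇒ R = (0, 3/5)
2. A is where the line through R parallel to EJ meets line CJ ⇒ A = (-4/5, 13/5)
A = C + t·(J−C) with t = 2/5, so CA:AJ = t:(1−t) = 2/5:3/5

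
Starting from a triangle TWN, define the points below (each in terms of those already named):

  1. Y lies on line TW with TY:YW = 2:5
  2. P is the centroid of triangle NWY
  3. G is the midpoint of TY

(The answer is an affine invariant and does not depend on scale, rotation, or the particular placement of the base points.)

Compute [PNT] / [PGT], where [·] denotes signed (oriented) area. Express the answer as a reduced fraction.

[PNT]:[PGT] = -9

Set T = (0, 0), W = (1, 0), N = (0, 1); any affine frame gives the same invariant.
1. Y lies on line TW with TY:YW = 2:5 ⇒ Y = (2/7, 0)
2. P is the centroid of triangle NWY ⇒ P = (3/7, 1/3)
3. G is the midpoint of TY ⇒ G = (1/7, 0)
2·[PNT] = 3/7, 2·[PGT] = -1/21
[PNT]:[PGT] = 3/7:-1/21 = -9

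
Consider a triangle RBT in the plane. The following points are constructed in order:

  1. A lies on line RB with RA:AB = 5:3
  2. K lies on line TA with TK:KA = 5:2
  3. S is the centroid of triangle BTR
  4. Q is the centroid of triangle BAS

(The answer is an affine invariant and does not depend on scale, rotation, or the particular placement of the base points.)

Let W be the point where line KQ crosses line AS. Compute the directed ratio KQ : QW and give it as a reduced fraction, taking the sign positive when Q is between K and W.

KQ:QW = -3/7

Set R = (0, 0), B = (1, 0), T = (0, 1); any affine frame gives the same invariant.
1. A lies on line RB with RA:AB = 5:3 ⇒ A = (5/8, 0)
2. K lies on line TA with TK:KA = 5:2 ⇒ K = (25/56, 2/7)
3. S is the centroid of triangle BTR ⇒ S = (1/3, 1/3)
4. Q is the centroid of triangle BAS ⇒ Q = (47/72, 1/9)
line KQ meets AS at W = (37/216, 14/27)
Q = K + t·(W−K) with t = -3/4, so KQ:QW = -3/4:7/4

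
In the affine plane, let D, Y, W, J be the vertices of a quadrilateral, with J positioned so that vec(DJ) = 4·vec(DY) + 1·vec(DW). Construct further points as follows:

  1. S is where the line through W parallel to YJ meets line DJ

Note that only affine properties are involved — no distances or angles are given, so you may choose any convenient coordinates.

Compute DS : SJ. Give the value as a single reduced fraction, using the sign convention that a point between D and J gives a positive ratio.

Choose coordinates D = (0, 0), Y = (1, 0), W = (0, 1), J = (4, 1).
1. S is where the line through W parallel to YJ meets line DJ ⇒ S = (-12, -3)
S = D + t·(J−D) with t = -3, so DS:SJ = t:(1−t) = -3:4

DS:SJ = -3/4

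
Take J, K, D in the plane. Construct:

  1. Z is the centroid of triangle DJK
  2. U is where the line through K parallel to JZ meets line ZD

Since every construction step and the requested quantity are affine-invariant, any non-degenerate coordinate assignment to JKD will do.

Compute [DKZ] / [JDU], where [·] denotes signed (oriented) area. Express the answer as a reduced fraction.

Set J = (0, 0), K = (1, 0), D = (0, 1); any affine frame gives the same invariant.
1. Z is the centroid of triangle DJK ⇒ Z = (1/3, 1/3)
2. U is where the line through K parallel to JZ meets line ZD ⇒ U = (2/3, -1/3)
2·[DKZ] = -1/3, 2·[JDU] = -2/3
[DKZ]:[JDU] = -1/3:-2/3 = 1/2

[DKZ]:[JDU] = 1/2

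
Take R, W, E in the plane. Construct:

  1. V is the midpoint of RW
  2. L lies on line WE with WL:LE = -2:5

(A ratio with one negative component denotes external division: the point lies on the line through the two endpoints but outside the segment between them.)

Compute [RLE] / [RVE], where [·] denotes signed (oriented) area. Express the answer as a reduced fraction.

[RLE]:[RVE] = 10/3

Choose coordinates R = (0, 0), W = (1, 0), E = (0, 1).
1. V is the midpoint of RW ⇒ V = (1/2, 0)
2. L lies on line WE with WL:LE = -2:5 ⇒ L = (5/3, -2/3)
2·[RLE] = 5/3, 2·[RVE] = 1/2
[RLE]:[RVE] = 5/3:1/2 = 10/3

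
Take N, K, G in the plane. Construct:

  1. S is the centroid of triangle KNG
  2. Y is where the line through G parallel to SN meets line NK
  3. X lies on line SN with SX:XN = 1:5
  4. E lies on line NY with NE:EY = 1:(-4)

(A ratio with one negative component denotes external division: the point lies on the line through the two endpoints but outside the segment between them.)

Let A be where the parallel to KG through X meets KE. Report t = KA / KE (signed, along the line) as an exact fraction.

t = 2/3

Assign N = (0, 0), K = (1, 0), G = (0, 1) — the answer is frame-independent, so this choice is without loss of generality.
1. S is the centroid of triangle KNG ⇒ S = (1/3, 1/3)
2. Y is where the line through G parallel to SN meets line NK ⇒ Y = (-1, 0)
3. X lies on line SN with SX:XN = 1:5 ⇒ X = (5/18, 5/18)
4. E lies on line NY with NE:EY = 1:(-4) ⇒ E = (1/3, 0)
through X parallel to KG: direction (-1, 1); meets KE at A = (5/9, 0)
A = K + t·(E−K) with t = 2/3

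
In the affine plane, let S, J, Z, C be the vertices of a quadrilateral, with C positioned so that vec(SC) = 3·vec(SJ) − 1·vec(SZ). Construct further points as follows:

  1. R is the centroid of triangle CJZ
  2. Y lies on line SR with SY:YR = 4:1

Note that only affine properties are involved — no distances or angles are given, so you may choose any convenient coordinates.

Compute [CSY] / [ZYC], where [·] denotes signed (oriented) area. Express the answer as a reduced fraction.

Set S = (0, 0), J = (1, 0), Z = (0, 1), C = (3, -1); any affine frame gives the same invariant.
1. R is the centroid of triangle CJZ ⇒ R = (4/3, 0)
2. Y lies on line SR with SY:YR = 4:1 ⇒ Y = (16/15, 0)
2·[CSY] = -16/15, 2·[ZYC] = 13/15
[CSY]:[ZYC] = -16/15:13/15 = -16/13

[CSY]:[ZYC] = -16/13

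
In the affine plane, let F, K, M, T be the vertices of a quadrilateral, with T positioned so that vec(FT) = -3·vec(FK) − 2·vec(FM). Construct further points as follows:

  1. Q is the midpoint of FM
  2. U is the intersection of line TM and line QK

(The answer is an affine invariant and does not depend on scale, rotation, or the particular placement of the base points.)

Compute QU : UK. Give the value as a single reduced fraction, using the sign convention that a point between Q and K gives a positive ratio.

QU:UK = -1/4

Set F = (0, 0), K = (1, 0), M = (0, 1), T = (-3, -2); any affine frame gives the same invariant.
1. Q is the midpoint of FM ⇒ Q = (0, 1/2)
2. U is the intersection of line TM and line QK ⇒ U = (-1/3, 2/3)
U = Q + t·(K−Q) with t = -1/3, so QU:UK = t:(1−t) = -1/3:4/3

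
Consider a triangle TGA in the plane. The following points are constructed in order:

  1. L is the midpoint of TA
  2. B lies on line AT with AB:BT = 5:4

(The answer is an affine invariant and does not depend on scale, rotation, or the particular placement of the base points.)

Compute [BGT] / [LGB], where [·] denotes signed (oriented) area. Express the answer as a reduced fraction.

[BGT]:[LGB] = 8

Work in coordinates with T = (0, 0), G = (1, 0), A = (0, 1).
1. L is the midpoint of TA ⇒ L = (0, 1/2)
2. B lies on line AT with AB:BT = 5:4 ⇒ B = (0, 4/9)
2·[BGT] = -4/9, 2·[LGB] = -1/18
[BGT]:[LGB] = -4/9:-1/18 = 8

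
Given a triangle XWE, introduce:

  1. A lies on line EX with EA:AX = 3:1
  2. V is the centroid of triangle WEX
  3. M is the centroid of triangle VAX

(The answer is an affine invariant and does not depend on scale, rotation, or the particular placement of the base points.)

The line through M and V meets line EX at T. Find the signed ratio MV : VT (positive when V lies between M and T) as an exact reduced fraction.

MV:VT = -2/3

Choose coordinates X = (0, 0), W = (1, 0), E = (0, 1).
1. A lies on line EX with EA:AX = 3:1 ⇒ A = (0, 1/4)
2. V is the centroid of triangle WEX ⇒ V = (1/3, 1/3)
3. M is the centroid of triangle VAX ⇒ M = (1/9, 7/36)
line MV meets EX at T = (0, 1/8)
V = M + t·(T−M) with t = -2, so MV:VT = -2:3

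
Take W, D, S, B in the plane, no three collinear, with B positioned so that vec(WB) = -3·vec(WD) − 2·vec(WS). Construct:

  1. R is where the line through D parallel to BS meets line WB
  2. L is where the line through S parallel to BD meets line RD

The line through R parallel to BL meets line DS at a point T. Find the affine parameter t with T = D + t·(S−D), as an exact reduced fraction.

Assign W = (0, 0), D = (1, 0), S = (0, 1), B = (-3, -2) — the answer is frame-independent, so this choice is without loss of generality.
1. R is where the line through D parallel to BS meets line WB ⇒ R = (3, 2)
2. L is where the line through S parallel to BD meets line RD ⇒ L = (4, 3)
through R parallel to BL: direction (7, 5); meets DS at T = (2/3, 1/3)
T = D + t·(S−D) with t = 1/3

t = 1/3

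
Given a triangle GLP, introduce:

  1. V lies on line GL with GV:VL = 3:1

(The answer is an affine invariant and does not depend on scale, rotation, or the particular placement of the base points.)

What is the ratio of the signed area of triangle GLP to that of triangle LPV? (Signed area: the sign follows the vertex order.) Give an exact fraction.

Work in coordinates with G = (0, 0), L = (1, 0), P = (0, 1).
1. V lies on line GL with GV:VL = 3:1 ⇒ V = (3/4, 0)
2·[GLP] = 1, 2·[LPV] = 1/4
[GLP]:[LPV] = 1:1/4 = 4

[GLP]:[LPV] = 4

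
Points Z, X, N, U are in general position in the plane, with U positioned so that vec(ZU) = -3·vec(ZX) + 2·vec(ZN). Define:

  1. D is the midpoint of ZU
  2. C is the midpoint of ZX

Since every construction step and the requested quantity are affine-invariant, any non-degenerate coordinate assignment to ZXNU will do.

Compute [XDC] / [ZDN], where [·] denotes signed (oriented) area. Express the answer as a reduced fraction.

[XDC]:[ZDN] = -1/3

Assign Z = (0, 0), X = (1, 0), N = (0, 1), U = (-3, 2) — the answer is frame-independent, so this choice is without loss of generality.
1. D is the midpoint of ZU ⇒ D = (-3/2, 1)
2. C is the midpoint of ZX ⇒ C = (1/2, 0)
2·[XDC] = 1/2, 2·[ZDN] = -3/2
[XDC]:[ZDN] = 1/2:-3/2 = -1/3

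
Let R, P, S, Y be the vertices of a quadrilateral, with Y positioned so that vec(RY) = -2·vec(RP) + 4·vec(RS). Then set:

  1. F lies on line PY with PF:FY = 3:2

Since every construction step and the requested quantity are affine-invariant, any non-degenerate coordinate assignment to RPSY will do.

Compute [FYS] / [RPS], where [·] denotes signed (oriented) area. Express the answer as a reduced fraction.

Assign R = (0, 0), P = (1, 0), S = (0, 1), Y = (-2, 4) — the answer is frame-independent, so this choice is without loss of generality.
1. F lies on line PY with PF:FY = 3:2 ⇒ F = (-4/5, 12/5)
2·[FYS] = 2/5, 2·[RPS] = 1
[FYS]:[RPS] = 2/5:1 = 2/5

[FYS]:[RPS] = 2/5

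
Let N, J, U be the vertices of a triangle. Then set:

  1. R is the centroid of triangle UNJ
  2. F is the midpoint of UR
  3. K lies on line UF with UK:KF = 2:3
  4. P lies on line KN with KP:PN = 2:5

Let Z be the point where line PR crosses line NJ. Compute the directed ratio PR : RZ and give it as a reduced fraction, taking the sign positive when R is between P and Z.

PR:RZ = 6/7

Work in coordinates with N = (0, 0), J = (1, 0), U = (0, 1).
1. R is the centroid of triangle UNJ ⇒ R = (1/3, 1/3)
2. F is the midpoint of UR ⇒ F = (1/6, 2/3)
3. K lies on line UF with UK:KF = 2:3 ⇒ K = (1/15, 13/15)
4. P lies on line KN with KP:PN = 2:5 ⇒ P = (1/21, 13/21)
line PR meets NJ at Z = (2/3, 0)
R = P + t·(Z−P) with t = 6/13, so PR:RZ = 6/13:7/13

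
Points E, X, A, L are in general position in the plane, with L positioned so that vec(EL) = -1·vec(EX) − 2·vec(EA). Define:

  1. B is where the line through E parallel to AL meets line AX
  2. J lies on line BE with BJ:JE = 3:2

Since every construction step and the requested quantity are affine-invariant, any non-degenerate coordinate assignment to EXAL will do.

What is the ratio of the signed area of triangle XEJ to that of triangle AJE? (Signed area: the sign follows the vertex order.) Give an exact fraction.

[XEJ]:[AJE] = 3

Assign E = (0, 0), X = (1, 0), A = (0, 1), L = (-1, -2) — the answer is frame-independent, so this choice is without loss of generality.
1. B is where the line through E parallel to AL meets line AX ⇒ B = (1/4, 3/4)
2. J lies on line BE with BJ:JE = 3:2 ⇒ J = (1/10, 3/10)
2·[XEJ] = -3/10, 2·[AJE] = -1/10
[XEJ]:[AJE] = -3/10:-1/10 = 3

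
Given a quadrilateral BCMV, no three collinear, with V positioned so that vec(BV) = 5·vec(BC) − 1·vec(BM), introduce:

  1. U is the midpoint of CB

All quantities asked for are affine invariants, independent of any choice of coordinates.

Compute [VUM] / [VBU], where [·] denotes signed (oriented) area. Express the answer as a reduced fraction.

Choose coordinates B = (0, 0), C = (1, 0), M = (0, 1), V = (5, -1).
1. U is the midpoint of CB ⇒ U = (1/2, 0)
2·[VUM] = -4, 2·[VBU] = -1/2
[VUM]:[VBU] = -4:-1/2 = 8

[VUM]:[VBU] = 8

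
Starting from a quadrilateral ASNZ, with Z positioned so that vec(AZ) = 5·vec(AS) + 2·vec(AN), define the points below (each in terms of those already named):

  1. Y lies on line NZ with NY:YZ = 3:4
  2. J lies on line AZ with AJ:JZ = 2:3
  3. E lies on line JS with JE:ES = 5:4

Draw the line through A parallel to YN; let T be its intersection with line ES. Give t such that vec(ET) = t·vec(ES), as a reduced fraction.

Assign A = (0, 0), S = (1, 0), N = (0, 1), Z = (5, 2) — the answer is frame-independent, so this choice is without loss of generality.
1. Y lies on line NZ with NY:YZ = 3:4 ⇒ Y = (15/7, 10/7)
2. J lies on line AZ with AJ:JZ = 2:3 ⇒ J = (2, 4/5)
3. E lies on line JS with JE:ES = 5:4 ⇒ E = (13/9, 16/45)
through A parallel to YN: direction (-15/7, -3/7); meets ES at T = (4/3, 4/15)
T = E + t·(S−E) with t = 1/4

t = 1/4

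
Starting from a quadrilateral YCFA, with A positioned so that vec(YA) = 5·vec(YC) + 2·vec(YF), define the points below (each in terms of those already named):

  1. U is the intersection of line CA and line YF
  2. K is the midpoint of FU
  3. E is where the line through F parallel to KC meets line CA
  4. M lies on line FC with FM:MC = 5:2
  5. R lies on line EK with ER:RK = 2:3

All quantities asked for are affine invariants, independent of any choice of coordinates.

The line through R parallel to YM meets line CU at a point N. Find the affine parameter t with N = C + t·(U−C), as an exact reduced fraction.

t = -16/5

Set Y = (0, 0), C = (1, 0), F = (0, 1), A = (5, 2); any affine frame gives the same invariant.
1. U is the intersection of line CA and line YF ⇒ U = (0, -1/2)
2. K is the midpoint of FU ⇒ K = (0, 1/4)
3. E is where the line through F parallel to KC meets line CA ⇒ E = (2, 1/2)
4. M lies on line FC with FM:MC = 5:2 ⇒ M = (5/7, 2/7)
5. R lies on line EK with ER:RK = 2:3 ⇒ R = (6/5, 2/5)
through R parallel to YM: direction (5/7, 2/7); meets CU at N = (21/5, 8/5)
N = C + t·(U−C) with t = -16/5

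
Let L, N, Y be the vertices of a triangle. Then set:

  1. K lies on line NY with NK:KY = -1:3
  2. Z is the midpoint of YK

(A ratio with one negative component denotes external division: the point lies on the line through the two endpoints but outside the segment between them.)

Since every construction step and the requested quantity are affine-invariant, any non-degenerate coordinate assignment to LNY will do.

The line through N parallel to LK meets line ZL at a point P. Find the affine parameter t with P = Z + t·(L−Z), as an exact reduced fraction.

Set L = (0, 0), N = (1, 0), Y = (0, 1); any affine frame gives the same invariant.
1. K lies on line NY with NK:KY = -1:3 ⇒ K = (3/2, -1/2)
2. Z is the midpoint of YK ⇒ Z = (3/4, 1/4)
through N parallel to LK: direction (3/2, -1/2); meets ZL at P = (1/2, 1/6)
P = Z + t·(L−Z) with t = 1/3

t = 1/3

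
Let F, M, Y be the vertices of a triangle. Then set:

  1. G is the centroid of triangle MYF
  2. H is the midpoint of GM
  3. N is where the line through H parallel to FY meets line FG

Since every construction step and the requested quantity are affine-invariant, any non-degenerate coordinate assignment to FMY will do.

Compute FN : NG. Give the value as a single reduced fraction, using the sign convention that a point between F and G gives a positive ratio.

Set F = (0, 0), M = (1, 0), Y = (0, 1); any affine frame gives the same invariant.
1. G is the centroid of triangle MYF ⇒ G = (1/3, 1/3)
2. H is the midpoint of GM ⇒ H = (2/3, 1/6)
3. N is where the line through H parallel to FY meets line FG ⇒ N = (2/3, 2/3)
N = F + t·(G−F) with t = 2, so FN:NG = t:(1−t) = 2:-1

FN:NG = -2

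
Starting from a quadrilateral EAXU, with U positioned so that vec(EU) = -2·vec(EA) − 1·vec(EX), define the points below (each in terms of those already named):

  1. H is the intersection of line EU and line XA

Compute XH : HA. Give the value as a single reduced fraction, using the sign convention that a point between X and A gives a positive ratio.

XH:HA = 2

Assign E = (0, 0), A = (1, 0), X = (0, 1), U = (-2, -1) — the answer is frame-independent, so this choice is without loss of generality.
1. H is the intersection of line EU and line XA ⇒ H = (2/3, 1/3)
H = X + t·(A−X) with t = 2/3, so XH:HA = t:(1−t) = 2/3:1/3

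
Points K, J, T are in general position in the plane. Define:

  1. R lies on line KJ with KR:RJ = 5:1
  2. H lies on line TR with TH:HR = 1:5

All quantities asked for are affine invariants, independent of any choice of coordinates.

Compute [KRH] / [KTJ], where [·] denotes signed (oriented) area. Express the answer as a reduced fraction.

[KRH]:[KTJ] = -25/36

Work in coordinates with K = (0, 0), J = (1, 0), T = (0, 1).
1. R lies on line KJ with KR:RJ = 5:1 ⇒ R = (5/6, 0)
2. H lies on line TR with TH:HR = 1:5 ⇒ H = (5/36, 5/6)
2·[KRH] = 25/36, 2·[KTJ] = -1
[KRH]:[KTJ] = 25/36:-1 = -25/36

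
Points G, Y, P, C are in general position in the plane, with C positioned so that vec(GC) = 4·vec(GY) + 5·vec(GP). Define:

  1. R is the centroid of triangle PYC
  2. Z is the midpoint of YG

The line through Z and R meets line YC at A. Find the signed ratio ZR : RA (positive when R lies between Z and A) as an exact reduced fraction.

Work in coordinates with G = (0, 0), Y = (1, 0), P = (0, 1), C = (4, 5).
1. R is the centroid of triangle PYC ⇒ R = (5/3, 2)
2. Z is the midpoint of YG ⇒ Z = (1/2, 0)
line ZR meets YC at A = (-17, -30)
R = Z + t·(A−Z) with t = -1/15, so ZR:RA = -1/15:16/15

ZR:RA = -1/16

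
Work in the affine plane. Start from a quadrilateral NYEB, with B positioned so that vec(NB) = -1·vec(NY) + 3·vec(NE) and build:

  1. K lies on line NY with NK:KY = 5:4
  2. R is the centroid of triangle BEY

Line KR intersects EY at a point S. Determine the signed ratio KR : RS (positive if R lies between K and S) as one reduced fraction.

KR:RS = -7/3

Choose coordinates N = (0, 0), Y = (1, 0), E = (0, 1), B = (-1, 3).
1. K lies on line NY with NK:KY = 5:4 ⇒ K = (5/9, 0)
2. R is the centroid of triangle BEY ⇒ R = (0, 4/3)
line KR meets EY at S = (5/21, 16/21)
R = K + t·(S−K) with t = 7/4, so KR:RS = 7/4:-3/4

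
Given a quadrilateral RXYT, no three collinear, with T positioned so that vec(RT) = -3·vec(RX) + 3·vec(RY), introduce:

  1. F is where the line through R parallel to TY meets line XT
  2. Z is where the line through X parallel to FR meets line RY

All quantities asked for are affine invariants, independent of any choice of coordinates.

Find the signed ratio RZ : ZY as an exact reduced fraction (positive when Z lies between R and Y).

Choose coordinates R = (0, 0), X = (1, 0), Y = (0, 1), T = (-3, 3).
1. F is where the line through R parallel to TY meets line XT ⇒ F = (9, -6)
2. Z is where the line through X parallel to FR meets line RY ⇒ Z = (0, 2/3)
Z = R + t·(Y−R) with t = 2/3, so RZ:ZY = t:(1−t) = 2/3:1/3

RZ:ZY = 2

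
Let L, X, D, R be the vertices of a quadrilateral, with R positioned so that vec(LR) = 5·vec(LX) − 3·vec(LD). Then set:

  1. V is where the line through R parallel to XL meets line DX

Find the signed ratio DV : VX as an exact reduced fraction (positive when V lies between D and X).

Set L = (0, 0), X = (1, 0), D = (0, 1), R = (5, -3); any affine frame gives the same invariant.
1. V is where the line through R parallel to XL meets line DX ⇒ V = (4, -3)
V = D + t·(X−D) with t = 4, so DV:VX = t:(1−t) = 4:-3

DV:VX = -4/3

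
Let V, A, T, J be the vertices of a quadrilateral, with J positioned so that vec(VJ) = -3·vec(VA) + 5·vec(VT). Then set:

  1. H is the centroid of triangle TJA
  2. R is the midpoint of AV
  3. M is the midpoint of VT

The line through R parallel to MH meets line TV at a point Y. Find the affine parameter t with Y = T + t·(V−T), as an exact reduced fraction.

t = -1/8

Work in coordinates with V = (0, 0), A = (1, 0), T = (0, 1), J = (-3, 5).
1. H is the centroid of triangle TJA ⇒ H = (-2/3, 2)
2. R is the midpoint of AV ⇒ R = (1/2, 0)
3. M is the midpoint of VT ⇒ M = (0, 1/2)
through R parallel to MH: direction (-2/3, 3/2); meets TV at Y = (0, 9/8)
Y = T + t·(V−T) with t = -1/8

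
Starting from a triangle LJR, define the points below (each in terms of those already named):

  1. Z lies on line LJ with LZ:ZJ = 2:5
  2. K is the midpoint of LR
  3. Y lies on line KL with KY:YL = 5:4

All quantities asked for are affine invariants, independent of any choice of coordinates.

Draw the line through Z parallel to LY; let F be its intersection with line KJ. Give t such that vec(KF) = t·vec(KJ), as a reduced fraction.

Choose coordinates L = (0, 0), J = (1, 0), R = (0, 1).
1. Z lies on line LJ with LZ:ZJ = 2:5 ⇒ Z = (2/7, 0)
2. K is the midpoint of LR ⇒ K = (0, 1/2)
3. Y lies on line KL with KY:YL = 5:4 ⇒ Y = (0, 2/9)
through Z parallel to LY: direction (0, 2/9); meets KJ at F = (2/7, 5/14)
F = K + t·(J−K) with t = 2/7

t = 2/7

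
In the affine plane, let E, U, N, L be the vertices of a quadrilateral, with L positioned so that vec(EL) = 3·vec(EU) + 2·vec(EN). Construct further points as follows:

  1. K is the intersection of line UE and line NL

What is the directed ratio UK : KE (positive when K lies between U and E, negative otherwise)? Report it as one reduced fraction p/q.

Choose coordinates E = (0, 0), U = (1, 0), N = (0, 1), L = (3, 2).
1. K is the intersection of line UE and line NL ⇒ K = (-3, 0)
K = U + t·(E−U) with t = 4, so UK:KE = t:(1−t) = 4:-3

UK:KE = -4/3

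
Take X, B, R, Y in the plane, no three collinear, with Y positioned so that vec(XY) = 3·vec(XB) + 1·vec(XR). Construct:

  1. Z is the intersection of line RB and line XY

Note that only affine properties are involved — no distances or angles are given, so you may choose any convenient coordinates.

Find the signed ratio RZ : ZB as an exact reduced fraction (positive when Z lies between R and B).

Work in coordinates with X = (0, 0), B = (1, 0), R = (0, 1), Y = (3, 1).
1. Z is the intersection of line RB and line XY ⇒ Z = (3/4, 1/4)
Z = R + t·(B−R) with t = 3/4, so RZ:ZB = t:(1−t) = 3/4:1/4

RZ:ZB = 3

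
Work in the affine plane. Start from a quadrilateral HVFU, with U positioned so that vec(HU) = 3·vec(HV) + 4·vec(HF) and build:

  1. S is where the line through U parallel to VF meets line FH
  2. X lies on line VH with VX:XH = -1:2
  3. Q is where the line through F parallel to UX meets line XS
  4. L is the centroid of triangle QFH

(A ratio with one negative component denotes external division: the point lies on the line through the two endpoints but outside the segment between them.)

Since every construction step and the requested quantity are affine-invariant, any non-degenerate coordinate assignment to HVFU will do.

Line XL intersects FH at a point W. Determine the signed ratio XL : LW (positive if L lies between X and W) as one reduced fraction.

XL:LW = 13/2

Choose coordinates H = (0, 0), V = (1, 0), F = (0, 1), U = (3, 4).
1. S is where the line through U parallel to VF meets line FH ⇒ S = (0, 7)
2. X lies on line VH with VX:XH = -1:2 ⇒ X = (2, 0)
3. Q is where the line through F parallel to UX meets line XS ⇒ Q = (4/5, 21/5)
4. L is the centroid of triangle QFH ⇒ L = (4/15, 26/15)
line XL meets FH at W = (0, 2)
L = X + t·(W−X) with t = 13/15, so XL:LW = 13/15:2/15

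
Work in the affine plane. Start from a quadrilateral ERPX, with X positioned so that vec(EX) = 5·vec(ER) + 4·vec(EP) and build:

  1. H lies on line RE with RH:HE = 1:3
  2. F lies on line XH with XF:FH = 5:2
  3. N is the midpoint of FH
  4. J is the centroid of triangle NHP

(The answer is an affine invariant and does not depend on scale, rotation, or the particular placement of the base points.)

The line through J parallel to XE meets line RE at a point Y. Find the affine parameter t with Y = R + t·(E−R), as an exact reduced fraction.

t = 20/21

Assign E = (0, 0), R = (1, 0), P = (0, 1), X = (5, 4) — the answer is frame-independent, so this choice is without loss of generality.
1. H lies on line RE with RH:HE = 1:3 ⇒ H = (3/4, 0)
2. F lies on line XH with XF:FH = 5:2 ⇒ F = (55/28, 8/7)
3. N is the midpoint of FH ⇒ N = (19/14, 4/7)
4. J is the centroid of triangle NHP ⇒ J = (59/84, 11/21)
through J parallel to XE: direction (-5, -4); meets RE at Y = (1/21, 0)
Y = R + t·(E−R) with t = 20/21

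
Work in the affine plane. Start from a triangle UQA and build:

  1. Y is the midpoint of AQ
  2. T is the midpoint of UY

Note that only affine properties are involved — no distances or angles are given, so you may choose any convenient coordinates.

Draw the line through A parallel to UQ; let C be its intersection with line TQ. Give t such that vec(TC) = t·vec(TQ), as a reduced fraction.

t = -3

Work in coordinates with U = (0, 0), Q = (1, 0), A = (0, 1).
1. Y is the midpoint of AQ ⇒ Y = (1/2, 1/2)
2. T is the midpoint of UY ⇒ T = (1/4, 1/4)
through A parallel to UQ: direction (1, 0); meets TQ at C = (-2, 1)
C = T + t·(Q−T) with t = -3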